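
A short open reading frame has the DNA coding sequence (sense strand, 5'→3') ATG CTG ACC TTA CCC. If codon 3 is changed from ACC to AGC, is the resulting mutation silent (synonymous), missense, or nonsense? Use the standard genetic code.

missense

Position 8 falls in codon 3: ACC → Thr.
After the substitution the codon is AGC → Ser.
Thr ≠ Ser, so this is a missense mutation.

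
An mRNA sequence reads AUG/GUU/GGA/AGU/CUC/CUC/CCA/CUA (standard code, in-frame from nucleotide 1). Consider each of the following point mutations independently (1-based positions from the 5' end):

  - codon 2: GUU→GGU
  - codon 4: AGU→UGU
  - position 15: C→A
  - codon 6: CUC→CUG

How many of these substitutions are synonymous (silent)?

2

Codon 2: GUU (Val) → GGU (Gly) — missense.
Codon 4: AGU (Ser) → UGU (Cys) — missense.
Codon 5: CUC (Leu) → CUA (Leu) — synonymous.
Codon 6: CUC (Leu) → CUG (Leu) — synonymous.
Synonymous: 2 of 4.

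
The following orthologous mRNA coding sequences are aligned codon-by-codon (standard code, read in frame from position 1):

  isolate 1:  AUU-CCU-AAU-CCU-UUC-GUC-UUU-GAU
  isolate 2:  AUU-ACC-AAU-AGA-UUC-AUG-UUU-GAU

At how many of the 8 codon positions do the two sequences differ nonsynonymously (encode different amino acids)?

Codon 1: AUU Ile / AUU Ile — identical.
Codon 2: CCU Pro / ACC Thr — nonsynonymous.
Codon 3: AAU Asn / AAU Asn — identical.
Codon 4: CCU Pro / AGA Arg — nonsynonymous.
Codon 5: UUC Phe / UUC Phe — identical.
Codon 6: GUC Val / AUG Met — nonsynonymous.
Codon 7: UUU Phe / UUU Phe — identical.
Codon 8: GAU Asp / GAU Asp — identical.
Nonsynonymous differences: 3.

3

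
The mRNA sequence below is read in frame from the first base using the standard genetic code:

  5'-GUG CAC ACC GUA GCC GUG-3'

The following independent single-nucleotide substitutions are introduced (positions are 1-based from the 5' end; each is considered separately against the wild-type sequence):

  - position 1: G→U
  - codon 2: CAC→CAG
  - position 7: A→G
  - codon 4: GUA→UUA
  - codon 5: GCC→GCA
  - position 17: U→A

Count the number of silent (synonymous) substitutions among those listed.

1

Codon 1: GUG (Val) → UUG (Leu) — missense.
Codon 2: CAC (His) → CAG (Gln) — missense.
Codon 3: ACC (Thr) → GCC (Ala) — missense.
Codon 4: GUA (Val) → UUA (Leu) — missense.
Codon 5: GCC (Ala) → GCA (Ala) — synonymous.
Codon 6: GUG (Val) → GAG (Glu) — missense.
Synonymous: 1 of 6.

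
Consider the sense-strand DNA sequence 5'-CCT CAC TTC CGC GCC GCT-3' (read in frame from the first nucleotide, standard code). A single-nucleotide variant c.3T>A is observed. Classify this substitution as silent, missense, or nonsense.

silent

Position 3 falls in codon 1: CCT → Pro.
After the substitution the codon is CCA → Pro.
Both encode Pro, so the change is synonymous.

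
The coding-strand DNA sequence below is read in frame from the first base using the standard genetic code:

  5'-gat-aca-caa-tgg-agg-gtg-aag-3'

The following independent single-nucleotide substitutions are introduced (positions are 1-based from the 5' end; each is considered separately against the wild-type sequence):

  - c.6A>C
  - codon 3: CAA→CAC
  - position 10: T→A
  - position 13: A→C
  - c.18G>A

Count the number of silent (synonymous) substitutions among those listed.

Codon 2: ACA (Thr) → ACC (Thr) — synonymous.
Codon 3: CAA (Gln) → CAC (His) — missense.
Codon 4: TGG (Trp) → AGG (Arg) — missense.
Codon 5: AGG (Arg) → CGG (Arg) — synonymous.
Codon 6: GTG (Val) → GTA (Val) — synonymous.
Synonymous: 3 of 5.

3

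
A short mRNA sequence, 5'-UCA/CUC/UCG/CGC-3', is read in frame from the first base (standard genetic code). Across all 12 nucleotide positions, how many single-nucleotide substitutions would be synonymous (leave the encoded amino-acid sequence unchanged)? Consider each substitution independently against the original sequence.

12

Codon 1 (UCA, Ser): 3 synonymous substitutions.
Codon 2 (CUC, Leu): 3 synonymous substitutions.
Codon 3 (UCG, Ser): 3 synonymous substitutions.
Codon 4 (CGC, Arg): 3 synonymous substitutions.
Total: 3 + 3 + 3 + 3 = 12.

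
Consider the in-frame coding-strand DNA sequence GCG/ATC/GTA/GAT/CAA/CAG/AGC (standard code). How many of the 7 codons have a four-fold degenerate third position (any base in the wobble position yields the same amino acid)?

Codon 1 GCG (Ala): third position 4-fold.
Codon 2 ATC (Ile): third position 3-fold.
Codon 3 GTA (Val): third position 4-fold.
Codon 4 GAT (Asp): third position 2-fold.
Codon 5 CAA (Gln): third position 2-fold.
Codon 6 CAG (Gln): third position 2-fold.
Codon 7 AGC (Ser): third position 2-fold.
Four-fold degenerate third positions: 2.

2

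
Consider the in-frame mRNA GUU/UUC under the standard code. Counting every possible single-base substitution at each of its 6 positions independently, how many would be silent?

Codon 1 (GUU, Val): 3 synonymous substitutions.
Codon 2 (UUC, Phe): 1 synonymous substitution.
Total: 3 + 1 = 4.

4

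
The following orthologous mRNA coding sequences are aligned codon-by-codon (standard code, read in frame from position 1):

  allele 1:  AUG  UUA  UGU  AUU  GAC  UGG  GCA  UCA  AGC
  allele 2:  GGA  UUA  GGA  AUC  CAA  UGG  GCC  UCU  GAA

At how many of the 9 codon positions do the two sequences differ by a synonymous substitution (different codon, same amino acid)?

Codon 1: AUG Met / GGA Gly — nonsynonymous.
Codon 2: UUA Leu / UUA Leu — identical.
Codon 3: UGU Cys / GGA Gly — nonsynonymous.
Codon 4: AUU Ile / AUC Ile — synonymous.
Codon 5: GAC Asp / CAA Gln — nonsynonymous.
Codon 6: UGG Trp / UGG Trp — identical.
Codon 7: GCA Ala / GCC Ala — synonymous.
Codon 8: UCA Ser / UCU Ser — synonymous.
Codon 9: AGC Ser / GAA Glu — nonsynonymous.
Synonymous differences: 3.

3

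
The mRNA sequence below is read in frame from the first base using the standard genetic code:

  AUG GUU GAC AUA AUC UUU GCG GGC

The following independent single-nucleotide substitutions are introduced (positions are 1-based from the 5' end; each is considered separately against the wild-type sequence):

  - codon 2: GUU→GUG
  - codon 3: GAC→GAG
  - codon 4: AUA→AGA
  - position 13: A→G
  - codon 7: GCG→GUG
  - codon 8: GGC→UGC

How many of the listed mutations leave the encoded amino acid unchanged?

1

Codon 2: GUU (Val) → GUG (Val) — synonymous.
Codon 3: GAC (Asp) → GAG (Glu) — missense.
Codon 4: AUA (Ile) → AGA (Arg) — missense.
Codon 5: AUC (Ile) → GUC (Val) — missense.
Codon 7: GCG (Ala) → GUG (Val) — missense.
Codon 8: GGC (Gly) → UGC (Cys) — missense.
Synonymous: 1 of 6.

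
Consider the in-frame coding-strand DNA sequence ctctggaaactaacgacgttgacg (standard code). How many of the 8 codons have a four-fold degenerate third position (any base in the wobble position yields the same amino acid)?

5

Codon 1 CTC (Leu): third position 4-fold.
Codon 2 TGG (Trp): third position 1-fold.
Codon 3 AAA (Lys): third position 2-fold.
Codon 4 CTA (Leu): third position 4-fold.
Codon 5 ACG (Thr): third position 4-fold.
Codon 6 ACG (Thr): third position 4-fold.
Codon 7 TTG (Leu): third position 2-fold.
Codon 8 ACG (Thr): third position 4-fold.
Four-fold degenerate third positions: 5.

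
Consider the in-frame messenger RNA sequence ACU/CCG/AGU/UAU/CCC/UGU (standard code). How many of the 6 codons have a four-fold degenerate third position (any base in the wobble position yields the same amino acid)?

3

Codon 1 ACU (Thr): third position 4-fold.
Codon 2 CCG (Pro): third position 4-fold.
Codon 3 AGU (Ser): third position 2-fold.
Codon 4 UAU (Tyr): third position 2-fold.
Codon 5 CCC (Pro): third position 4-fold.
Codon 6 UGU (Cys): third position 2-fold.
Four-fold degenerate third positions: 3.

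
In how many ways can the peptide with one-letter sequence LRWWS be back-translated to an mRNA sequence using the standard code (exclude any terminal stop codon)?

216

Leu: 6 codons.
Arg: 6 codons.
Trp: 1 codon.
Trp: 1 codon.
Ser: 6 codons.
6 × 6 × 1 × 1 × 6 = 216.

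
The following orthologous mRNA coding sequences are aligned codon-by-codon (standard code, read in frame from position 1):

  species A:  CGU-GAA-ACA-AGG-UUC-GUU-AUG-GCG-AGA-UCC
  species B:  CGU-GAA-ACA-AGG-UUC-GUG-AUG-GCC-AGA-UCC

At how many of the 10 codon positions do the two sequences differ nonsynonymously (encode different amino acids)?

0

Codon 1: CGU Arg / CGU Arg — identical.
Codon 2: GAA Glu / GAA Glu — identical.
Codon 3: ACA Thr / ACA Thr — identical.
Codon 4: AGG Arg / AGG Arg — identical.
Codon 5: UUC Phe / UUC Phe — identical.
Codon 6: GUU Val / GUG Val — synonymous.
Codon 7: AUG Met / AUG Met — identical.
Codon 8: GCG Ala / GCC Ala — synonymous.
Codon 9: AGA Arg / AGA Arg — identical.
Codon 10: UCC Ser / UCC Ser — identical.
Nonsynonymous differences: 0.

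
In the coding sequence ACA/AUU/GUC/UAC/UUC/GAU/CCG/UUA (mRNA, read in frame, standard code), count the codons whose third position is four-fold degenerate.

Codon 1 ACA (Thr): third position 4-fold.
Codon 2 AUU (Ile): third position 3-fold.
Codon 3 GUC (Val): third position 4-fold.
Codon 4 UAC (Tyr): third position 2-fold.
Codon 5 UUC (Phe): third position 2-fold.
Codon 6 GAU (Asp): third position 2-fold.
Codon 7 CCG (Pro): third position 4-fold.
Codon 8 UUA (Leu): third position 2-fold.
Four-fold degenerate third positions: 3.

3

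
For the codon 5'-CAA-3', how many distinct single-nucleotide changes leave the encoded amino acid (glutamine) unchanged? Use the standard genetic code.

Position 1: none → 0 synonymous.
Position 2: none → 0 synonymous.
Position 3: CAG → 1 synonymous.
Total: 0 + 0 + 1 = 1.

1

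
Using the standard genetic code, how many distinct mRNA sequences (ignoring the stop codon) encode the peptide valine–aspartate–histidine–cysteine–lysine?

Val: 4 codons.
Asp: 2 codons.
His: 2 codons.
Cys: 2 codons.
Lys: 2 codons.
4 × 2 × 2 × 2 × 2 = 64.

64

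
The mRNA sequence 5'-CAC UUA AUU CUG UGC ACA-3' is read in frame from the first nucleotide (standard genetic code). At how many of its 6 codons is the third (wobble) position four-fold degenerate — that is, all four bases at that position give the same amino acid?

2

Codon 1 CAC (His): third position 2-fold.
Codon 2 UUA (Leu): third position 2-fold.
Codon 3 AUU (Ile): third position 3-fold.
Codon 4 CUG (Leu): third position 4-fold.
Codon 5 UGC (Cys): third position 2-fold.
Codon 6 ACA (Thr): third position 4-fold.
Four-fold degenerate third positions: 2.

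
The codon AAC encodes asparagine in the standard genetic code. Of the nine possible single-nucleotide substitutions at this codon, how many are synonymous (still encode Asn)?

1

Position 1: none → 0 synonymous.
Position 2: none → 0 synonymous.
Position 3: AAU → 1 synonymous.
Total: 0 + 0 + 1 = 1.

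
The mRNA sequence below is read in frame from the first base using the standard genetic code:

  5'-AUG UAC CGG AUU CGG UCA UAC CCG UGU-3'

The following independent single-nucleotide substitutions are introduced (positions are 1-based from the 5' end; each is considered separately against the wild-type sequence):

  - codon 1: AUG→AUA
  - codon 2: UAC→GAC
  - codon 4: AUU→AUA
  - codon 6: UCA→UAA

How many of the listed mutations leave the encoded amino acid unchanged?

Codon 1: AUG (Met) → AUA (Ile) — missense.
Codon 2: UAC (Tyr) → GAC (Asp) — missense.
Codon 4: AUU (Ile) → AUA (Ile) — synonymous.
Codon 6: UCA (Ser) → UAA (Stop) — nonsense.
Synonymous: 1 of 4.

1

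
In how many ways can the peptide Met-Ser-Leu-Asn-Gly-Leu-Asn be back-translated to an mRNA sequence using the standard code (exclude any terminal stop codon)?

Met: 1 codon.
Ser: 6 codons.
Leu: 6 codons.
Asn: 2 codons.
Gly: 4 codons.
Leu: 6 codons.
Asn: 2 codons.
1 × 6 × 6 × 2 × 4 × 6 × 2 = 3456.

3456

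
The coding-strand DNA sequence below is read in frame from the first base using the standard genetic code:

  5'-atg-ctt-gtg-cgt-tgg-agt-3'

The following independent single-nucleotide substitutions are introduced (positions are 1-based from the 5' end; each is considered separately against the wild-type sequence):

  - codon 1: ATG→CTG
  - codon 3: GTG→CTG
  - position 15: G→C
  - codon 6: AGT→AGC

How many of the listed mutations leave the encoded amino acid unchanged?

Codon 1: ATG (Met) → CTG (Leu) — missense.
Codon 3: GTG (Val) → CTG (Leu) — missense.
Codon 5: TGG (Trp) → TGC (Cys) — missense.
Codon 6: AGT (Ser) → AGC (Ser) — synonymous.
Synonymous: 1 of 4.

1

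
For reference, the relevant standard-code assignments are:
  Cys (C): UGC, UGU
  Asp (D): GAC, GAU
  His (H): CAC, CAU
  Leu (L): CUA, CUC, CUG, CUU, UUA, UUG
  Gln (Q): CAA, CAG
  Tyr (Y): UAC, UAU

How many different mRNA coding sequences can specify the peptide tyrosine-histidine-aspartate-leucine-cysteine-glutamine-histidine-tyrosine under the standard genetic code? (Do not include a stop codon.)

768

Tyr: 2 codons.
His: 2 codons.
Asp: 2 codons.
Leu: 6 codons.
Cys: 2 codons.
Gln: 2 codons.
His: 2 codons.
Tyr: 2 codons.
2 × 2 × 2 × 6 × 2 × 2 × 2 × 2 = 768.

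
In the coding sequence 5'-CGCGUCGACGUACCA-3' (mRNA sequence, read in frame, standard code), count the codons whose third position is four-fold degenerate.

Codon 1 CGC (Arg): third position 4-fold.
Codon 2 GUC (Val): third position 4-fold.
Codon 3 GAC (Asp): third position 2-fold.
Codon 4 GUA (Val): third position 4-fold.
Codon 5 CCA (Pro): third position 4-fold.
Four-fold degenerate third positions: 4.

4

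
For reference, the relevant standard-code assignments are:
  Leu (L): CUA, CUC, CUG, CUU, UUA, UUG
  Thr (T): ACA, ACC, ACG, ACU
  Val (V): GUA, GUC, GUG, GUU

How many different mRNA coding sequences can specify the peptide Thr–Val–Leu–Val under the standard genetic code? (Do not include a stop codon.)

384

Thr: 4 codons.
Val: 4 codons.
Leu: 6 codons.
Val: 4 codons.
4 × 4 × 6 × 4 = 384.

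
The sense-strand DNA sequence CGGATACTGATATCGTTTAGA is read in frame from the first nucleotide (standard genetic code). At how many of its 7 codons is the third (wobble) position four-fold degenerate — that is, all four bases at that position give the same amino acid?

3

Codon 1 CGG (Arg): third position 4-fold.
Codon 2 ATA (Ile): third position 3-fold.
Codon 3 CTG (Leu): third position 4-fold.
Codon 4 ATA (Ile): third position 3-fold.
Codon 5 TCG (Ser): third position 4-fold.
Codon 6 TTT (Phe): third position 2-fold.
Codon 7 AGA (Arg): third position 2-fold.
Four-fold degenerate third positions: 3.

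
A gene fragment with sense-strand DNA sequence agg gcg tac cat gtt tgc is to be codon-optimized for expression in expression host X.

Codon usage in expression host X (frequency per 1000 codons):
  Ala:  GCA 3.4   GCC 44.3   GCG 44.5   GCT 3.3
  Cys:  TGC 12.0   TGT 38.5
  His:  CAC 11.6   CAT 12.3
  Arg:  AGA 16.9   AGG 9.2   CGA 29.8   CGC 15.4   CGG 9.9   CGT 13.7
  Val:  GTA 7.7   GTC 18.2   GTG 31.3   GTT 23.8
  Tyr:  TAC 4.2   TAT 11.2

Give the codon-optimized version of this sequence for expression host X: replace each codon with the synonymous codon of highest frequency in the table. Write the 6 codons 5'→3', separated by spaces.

CGA GCG TAT CAT GTG TGT

Codon 1 (Arg): best is CGA at 29.8.
Codon 2 (Ala): best is GCG at 44.5.
Codon 3 (Tyr): best is TAT at 11.2.
Codon 4 (His): best is CAT at 12.3.
Codon 5 (Val): best is GTG at 31.3.
Codon 6 (Cys): best is TGT at 38.5.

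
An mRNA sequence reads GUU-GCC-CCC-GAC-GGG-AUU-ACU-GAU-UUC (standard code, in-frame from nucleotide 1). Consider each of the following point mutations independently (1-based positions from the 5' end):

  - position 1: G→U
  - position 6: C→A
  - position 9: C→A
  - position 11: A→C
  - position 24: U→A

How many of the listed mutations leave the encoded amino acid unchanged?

2

Codon 1: GUU (Val) → UUU (Phe) — missense.
Codon 2: GCC (Ala) → GCA (Ala) — synonymous.
Codon 3: CCC (Pro) → CCA (Pro) — synonymous.
Codon 4: GAC (Asp) → GCC (Ala) — missense.
Codon 8: GAU (Asp) → GAA (Glu) — missense.
Synonymous: 2 of 5.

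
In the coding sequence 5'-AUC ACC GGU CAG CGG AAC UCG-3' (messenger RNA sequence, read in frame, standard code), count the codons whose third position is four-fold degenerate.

Codon 1 AUC (Ile): third position 3-fold.
Codon 2 ACC (Thr): third position 4-fold.
Codon 3 GGU (Gly): third position 4-fold.
Codon 4 CAG (Gln): third position 2-fold.
Codon 5 CGG (Arg): third position 4-fold.
Codon 6 AAC (Asn): third position 2-fold.
Codon 7 UCG (Ser): third position 4-fold.
Four-fold degenerate third positions: 4.

4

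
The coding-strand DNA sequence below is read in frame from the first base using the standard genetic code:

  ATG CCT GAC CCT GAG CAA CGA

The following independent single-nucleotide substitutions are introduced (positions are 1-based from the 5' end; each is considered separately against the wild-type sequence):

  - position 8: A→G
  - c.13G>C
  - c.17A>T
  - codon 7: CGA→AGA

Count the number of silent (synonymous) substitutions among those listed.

Codon 3: GAC (Asp) → GGC (Gly) — missense.
Codon 5: GAG (Glu) → CAG (Gln) — missense.
Codon 6: CAA (Gln) → CTA (Leu) — missense.
Codon 7: CGA (Arg) → AGA (Arg) — synonymous.
Synonymous: 1 of 4.

1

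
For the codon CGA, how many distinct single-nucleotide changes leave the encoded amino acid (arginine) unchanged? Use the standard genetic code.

4

Position 1: AGA → 1 synonymous.
Position 2: none → 0 synonymous.
Position 3: CGU, CGC, CGG → 3 synonymous.
Total: 1 + 0 + 3 = 4.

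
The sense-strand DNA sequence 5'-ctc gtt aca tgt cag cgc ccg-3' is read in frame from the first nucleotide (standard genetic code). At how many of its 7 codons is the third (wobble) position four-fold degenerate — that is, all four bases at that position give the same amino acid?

5

Codon 1 CTC (Leu): third position 4-fold.
Codon 2 GTT (Val): third position 4-fold.
Codon 3 ACA (Thr): third position 4-fold.
Codon 4 TGT (Cys): third position 2-fold.
Codon 5 CAG (Gln): third position 2-fold.
Codon 6 CGC (Arg): third position 4-fold.
Codon 7 CCG (Pro): third position 4-fold.
Four-fold degenerate third positions: 5.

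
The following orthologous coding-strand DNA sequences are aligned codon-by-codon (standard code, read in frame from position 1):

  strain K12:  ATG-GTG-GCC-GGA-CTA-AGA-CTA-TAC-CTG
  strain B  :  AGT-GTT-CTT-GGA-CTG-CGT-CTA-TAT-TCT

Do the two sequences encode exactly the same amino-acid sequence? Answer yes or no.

no

Codon 1: ATG Met / AGT Ser — nonsynonymous.
Codon 2: GTG Val / GTT Val — synonymous.
Codon 3: GCC Ala / CTT Leu — nonsynonymous.
Codon 4: GGA Gly / GGA Gly — identical.
Codon 5: CTA Leu / CTG Leu — synonymous.
Codon 6: AGA Arg / CGT Arg — synonymous.
Codon 7: CTA Leu / CTA Leu — identical.
Codon 8: TAC Tyr / TAT Tyr — synonymous.
Codon 9: CTG Leu / TCT Ser — nonsynonymous.
Nonsynonymous differences: 3 → different protein.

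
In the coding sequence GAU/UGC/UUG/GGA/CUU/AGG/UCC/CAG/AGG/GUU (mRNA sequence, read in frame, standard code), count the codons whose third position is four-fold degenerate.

Codon 1 GAU (Asp): third position 2-fold.
Codon 2 UGC (Cys): third position 2-fold.
Codon 3 UUG (Leu): third position 2-fold.
Codon 4 GGA (Gly): third position 4-fold.
Codon 5 CUU (Leu): third position 4-fold.
Codon 6 AGG (Arg): third position 2-fold.
Codon 7 UCC (Ser): third position 4-fold.
Codon 8 CAG (Gln): third position 2-fold.
Codon 9 AGG (Arg): third position 2-fold.
Codon 10 GUU (Val): third position 4-fold.
Four-fold degenerate third positions: 4.

4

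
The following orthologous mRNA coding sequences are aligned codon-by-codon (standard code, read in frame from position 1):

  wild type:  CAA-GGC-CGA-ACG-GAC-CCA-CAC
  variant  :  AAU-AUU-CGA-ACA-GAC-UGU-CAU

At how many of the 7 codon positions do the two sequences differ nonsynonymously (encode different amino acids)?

3

Codon 1: CAA Gln / AAU Asn — nonsynonymous.
Codon 2: GGC Gly / AUU Ile — nonsynonymous.
Codon 3: CGA Arg / CGA Arg — identical.
Codon 4: ACG Thr / ACA Thr — synonymous.
Codon 5: GAC Asp / GAC Asp — identical.
Codon 6: CCA Pro / UGU Cys — nonsynonymous.
Codon 7: CAC His / CAU His — synonymous.
Nonsynonymous differences: 3.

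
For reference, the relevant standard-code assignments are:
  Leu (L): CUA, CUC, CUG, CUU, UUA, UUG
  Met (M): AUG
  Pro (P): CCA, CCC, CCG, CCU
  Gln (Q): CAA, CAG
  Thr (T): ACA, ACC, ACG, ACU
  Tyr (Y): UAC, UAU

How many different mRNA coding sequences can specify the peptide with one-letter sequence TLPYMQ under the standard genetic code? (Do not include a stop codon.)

384

Thr: 4 codons.
Leu: 6 codons.
Pro: 4 codons.
Tyr: 2 codons.
Met: 1 codon.
Gln: 2 codons.
4 × 6 × 4 × 2 × 1 × 2 = 384.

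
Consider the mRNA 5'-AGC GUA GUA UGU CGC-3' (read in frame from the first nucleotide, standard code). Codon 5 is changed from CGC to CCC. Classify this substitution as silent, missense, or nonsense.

Position 14 falls in codon 5: CGC → Arg.
After the substitution the codon is CCC → Pro.
Arg ≠ Pro, so this is a missense mutation.

missense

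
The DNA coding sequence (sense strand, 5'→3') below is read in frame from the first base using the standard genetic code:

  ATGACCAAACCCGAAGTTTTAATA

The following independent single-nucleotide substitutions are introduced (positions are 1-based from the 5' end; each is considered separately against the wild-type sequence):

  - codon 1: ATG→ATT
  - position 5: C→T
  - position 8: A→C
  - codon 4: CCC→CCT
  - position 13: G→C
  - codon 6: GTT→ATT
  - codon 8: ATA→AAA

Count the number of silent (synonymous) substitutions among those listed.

1

Codon 1: ATG (Met) → ATT (Ile) — missense.
Codon 2: ACC (Thr) → ATC (Ile) — missense.
Codon 3: AAA (Lys) → ACA (Thr) — missense.
Codon 4: CCC (Pro) → CCT (Pro) — synonymous.
Codon 5: GAA (Glu) → CAA (Gln) — missense.
Codon 6: GTT (Val) → ATT (Ile) — missense.
Codon 8: ATA (Ile) → AAA (Lys) — missense.
Synonymous: 1 of 7.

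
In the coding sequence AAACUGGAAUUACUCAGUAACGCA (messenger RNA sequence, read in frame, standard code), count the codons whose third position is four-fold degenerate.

Codon 1 AAA (Lys): third position 2-fold.
Codon 2 CUG (Leu): third position 4-fold.
Codon 3 GAA (Glu): third position 2-fold.
Codon 4 UUA (Leu): third position 2-fold.
Codon 5 CUC (Leu): third position 4-fold.
Codon 6 AGU (Ser): third position 2-fold.
Codon 7 AAC (Asn): third position 2-fold.
Codon 8 GCA (Ala): third position 4-fold.
Four-fold degenerate third positions: 3.

3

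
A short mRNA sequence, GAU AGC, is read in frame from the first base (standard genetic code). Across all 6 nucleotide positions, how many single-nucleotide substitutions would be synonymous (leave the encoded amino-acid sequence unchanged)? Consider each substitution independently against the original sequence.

2

Codon 1 (GAU, Asp): 1 synonymous substitution.
Codon 2 (AGC, Ser): 1 synonymous substitution.
Total: 1 + 1 = 2.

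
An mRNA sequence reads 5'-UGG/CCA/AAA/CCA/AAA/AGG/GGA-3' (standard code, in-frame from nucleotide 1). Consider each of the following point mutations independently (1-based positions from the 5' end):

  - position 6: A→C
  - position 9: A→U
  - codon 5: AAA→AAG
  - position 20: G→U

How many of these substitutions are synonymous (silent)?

2

Codon 2: CCA (Pro) → CCC (Pro) — synonymous.
Codon 3: AAA (Lys) → AAU (Asn) — missense.
Codon 5: AAA (Lys) → AAG (Lys) — synonymous.
Codon 7: GGA (Gly) → GUA (Val) — missense.
Synonymous: 2 of 4.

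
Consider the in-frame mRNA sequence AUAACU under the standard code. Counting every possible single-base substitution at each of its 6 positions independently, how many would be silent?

5

Codon 1 (AUA, Ile): 2 synonymous substitutions.
Codon 2 (ACU, Thr): 3 synonymous substitutions.
Total: 2 + 3 = 5.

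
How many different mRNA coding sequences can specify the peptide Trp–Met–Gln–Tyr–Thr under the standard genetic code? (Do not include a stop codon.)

Trp: 1 codon.
Met: 1 codon.
Gln: 2 codons.
Tyr: 2 codons.
Thr: 4 codons.
1 × 1 × 2 × 2 × 4 = 16.

16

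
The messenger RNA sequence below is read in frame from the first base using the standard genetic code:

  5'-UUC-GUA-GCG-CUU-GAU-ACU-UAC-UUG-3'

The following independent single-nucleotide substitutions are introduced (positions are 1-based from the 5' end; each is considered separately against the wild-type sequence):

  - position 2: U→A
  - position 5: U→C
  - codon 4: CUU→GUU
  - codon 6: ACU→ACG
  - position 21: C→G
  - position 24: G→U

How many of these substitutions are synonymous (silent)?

1

Codon 1: UUC (Phe) → UAC (Tyr) — missense.
Codon 2: GUA (Val) → GCA (Ala) — missense.
Codon 4: CUU (Leu) → GUU (Val) — missense.
Codon 6: ACU (Thr) → ACG (Thr) — synonymous.
Codon 7: UAC (Tyr) → UAG (Stop) — nonsense.
Codon 8: UUG (Leu) → UUU (Phe) — missense.
Synonymous: 1 of 6.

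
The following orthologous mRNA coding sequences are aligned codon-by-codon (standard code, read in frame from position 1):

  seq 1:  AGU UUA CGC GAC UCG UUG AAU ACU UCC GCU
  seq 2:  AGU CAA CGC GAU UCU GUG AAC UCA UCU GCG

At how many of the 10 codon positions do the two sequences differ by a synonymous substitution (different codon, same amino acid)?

5

Codon 1: AGU Ser / AGU Ser — identical.
Codon 2: UUA Leu / CAA Gln — nonsynonymous.
Codon 3: CGC Arg / CGC Arg — identical.
Codon 4: GAC Asp / GAU Asp — synonymous.
Codon 5: UCG Ser / UCU Ser — synonymous.
Codon 6: UUG Leu / GUG Val — nonsynonymous.
Codon 7: AAU Asn / AAC Asn — synonymous.
Codon 8: ACU Thr / UCA Ser — nonsynonymous.
Codon 9: UCC Ser / UCU Ser — synonymous.
Codon 10: GCU Ala / GCG Ala — synonymous.
Synonymous differences: 5.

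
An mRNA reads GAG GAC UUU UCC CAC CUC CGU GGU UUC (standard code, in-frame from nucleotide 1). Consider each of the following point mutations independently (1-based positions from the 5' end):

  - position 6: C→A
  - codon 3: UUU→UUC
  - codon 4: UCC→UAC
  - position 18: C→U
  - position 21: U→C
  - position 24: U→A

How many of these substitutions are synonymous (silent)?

Codon 2: GAC (Asp) → GAA (Glu) — missense.
Codon 3: UUU (Phe) → UUC (Phe) — synonymous.
Codon 4: UCC (Ser) → UAC (Tyr) — missense.
Codon 6: CUC (Leu) → CUU (Leu) — synonymous.
Codon 7: CGU (Arg) → CGC (Arg) — synonymous.
Codon 8: GGU (Gly) → GGA (Gly) — synonymous.
Synonymous: 4 of 6.

4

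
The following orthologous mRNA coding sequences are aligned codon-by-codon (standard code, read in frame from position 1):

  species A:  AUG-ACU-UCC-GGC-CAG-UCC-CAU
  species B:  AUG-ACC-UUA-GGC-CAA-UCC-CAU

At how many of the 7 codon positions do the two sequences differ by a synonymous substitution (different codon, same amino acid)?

Codon 1: AUG Met / AUG Met — identical.
Codon 2: ACU Thr / ACC Thr — synonymous.
Codon 3: UCC Ser / UUA Leu — nonsynonymous.
Codon 4: GGC Gly / GGC Gly — identical.
Codon 5: CAG Gln / CAA Gln — synonymous.
Codon 6: UCC Ser / UCC Ser — identical.
Codon 7: CAU His / CAU His — identical.
Synonymous differences: 2.

2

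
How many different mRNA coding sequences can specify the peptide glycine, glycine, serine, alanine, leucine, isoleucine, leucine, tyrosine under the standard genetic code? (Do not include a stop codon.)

Gly: 4 codons.
Gly: 4 codons.
Ser: 6 codons.
Ala: 4 codons.
Leu: 6 codons.
Ile: 3 codons.
Leu: 6 codons.
Tyr: 2 codons.
4 × 4 × 6 × 4 × 6 × 3 × 6 × 2 = 82944.

82944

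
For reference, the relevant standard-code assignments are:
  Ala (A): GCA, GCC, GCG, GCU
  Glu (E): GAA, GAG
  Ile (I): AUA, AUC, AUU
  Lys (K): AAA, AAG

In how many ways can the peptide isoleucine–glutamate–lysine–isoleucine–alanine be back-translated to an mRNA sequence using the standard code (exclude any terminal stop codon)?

Ile: 3 codons.
Glu: 2 codons.
Lys: 2 codons.
Ile: 3 codons.
Ala: 4 codons.
3 × 2 × 2 × 3 × 4 = 144.

144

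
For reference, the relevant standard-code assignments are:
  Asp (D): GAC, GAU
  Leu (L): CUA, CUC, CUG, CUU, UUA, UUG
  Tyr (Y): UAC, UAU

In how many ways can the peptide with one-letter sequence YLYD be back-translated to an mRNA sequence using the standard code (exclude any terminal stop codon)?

48

Tyr: 2 codons.
Leu: 6 codons.
Tyr: 2 codons.
Asp: 2 codons.
2 × 6 × 2 × 2 = 48.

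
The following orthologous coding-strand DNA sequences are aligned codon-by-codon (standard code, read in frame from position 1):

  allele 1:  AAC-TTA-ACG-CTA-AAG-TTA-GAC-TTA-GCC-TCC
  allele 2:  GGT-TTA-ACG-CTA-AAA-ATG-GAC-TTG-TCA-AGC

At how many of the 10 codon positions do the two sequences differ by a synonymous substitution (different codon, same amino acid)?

3

Codon 1: AAC Asn / GGT Gly — nonsynonymous.
Codon 2: TTA Leu / TTA Leu — identical.
Codon 3: ACG Thr / ACG Thr — identical.
Codon 4: CTA Leu / CTA Leu — identical.
Codon 5: AAG Lys / AAA Lys — synonymous.
Codon 6: TTA Leu / ATG Met — nonsynonymous.
Codon 7: GAC Asp / GAC Asp — identical.
Codon 8: TTA Leu / TTG Leu — synonymous.
Codon 9: GCC Ala / TCA Ser — nonsynonymous.
Codon 10: TCC Ser / AGC Ser — synonymous.
Synonymous differences: 3.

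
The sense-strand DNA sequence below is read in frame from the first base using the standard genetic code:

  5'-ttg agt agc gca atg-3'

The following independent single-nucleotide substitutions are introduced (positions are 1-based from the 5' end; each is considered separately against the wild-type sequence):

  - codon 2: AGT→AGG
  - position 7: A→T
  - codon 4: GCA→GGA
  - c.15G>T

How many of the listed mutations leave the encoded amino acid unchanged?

0

Codon 2: AGT (Ser) → AGG (Arg) — missense.
Codon 3: AGC (Ser) → TGC (Cys) — missense.
Codon 4: GCA (Ala) → GGA (Gly) — missense.
Codon 5: ATG (Met) → ATT (Ile) — missense.
Synonymous: 0 of 4.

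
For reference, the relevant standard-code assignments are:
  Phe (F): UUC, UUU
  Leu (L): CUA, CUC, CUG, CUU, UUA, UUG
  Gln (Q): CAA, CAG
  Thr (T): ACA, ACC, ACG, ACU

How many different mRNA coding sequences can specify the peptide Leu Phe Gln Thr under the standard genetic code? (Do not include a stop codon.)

96

Leu: 6 codons.
Phe: 2 codons.
Gln: 2 codons.
Thr: 4 codons.
6 × 2 × 2 × 4 = 96.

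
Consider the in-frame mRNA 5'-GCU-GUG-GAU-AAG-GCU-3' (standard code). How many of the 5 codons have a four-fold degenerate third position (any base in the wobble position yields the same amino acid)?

3

Codon 1 GCU (Ala): third position 4-fold.
Codon 2 GUG (Val): third position 4-fold.
Codon 3 GAU (Asp): third position 2-fold.
Codon 4 AAG (Lys): third position 2-fold.
Codon 5 GCU (Ala): third position 4-fold.
Four-fold degenerate third positions: 3.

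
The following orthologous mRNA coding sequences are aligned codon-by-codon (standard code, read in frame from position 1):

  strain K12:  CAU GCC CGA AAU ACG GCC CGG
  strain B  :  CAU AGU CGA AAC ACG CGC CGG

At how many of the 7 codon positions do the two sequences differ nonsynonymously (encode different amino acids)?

Codon 1: CAU His / CAU His — identical.
Codon 2: GCC Ala / AGU Ser — nonsynonymous.
Codon 3: CGA Arg / CGA Arg — identical.
Codon 4: AAU Asn / AAC Asn — synonymous.
Codon 5: ACG Thr / ACG Thr — identical.
Codon 6: GCC Ala / CGC Arg — nonsynonymous.
Codon 7: CGG Arg / CGG Arg — identical.
Nonsynonymous differences: 2.

2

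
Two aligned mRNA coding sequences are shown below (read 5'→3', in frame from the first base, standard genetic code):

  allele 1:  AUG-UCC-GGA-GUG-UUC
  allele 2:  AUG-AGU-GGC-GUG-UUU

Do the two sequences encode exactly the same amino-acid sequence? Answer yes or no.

yes

Codon 1: AUG Met / AUG Met — identical.
Codon 2: UCC Ser / AGU Ser — synonymous.
Codon 3: GGA Gly / GGC Gly — synonymous.
Codon 4: GUG Val / GUG Val — identical.
Codon 5: UUC Phe / UUU Phe — synonymous.
Nonsynonymous differences: 0 → same protein.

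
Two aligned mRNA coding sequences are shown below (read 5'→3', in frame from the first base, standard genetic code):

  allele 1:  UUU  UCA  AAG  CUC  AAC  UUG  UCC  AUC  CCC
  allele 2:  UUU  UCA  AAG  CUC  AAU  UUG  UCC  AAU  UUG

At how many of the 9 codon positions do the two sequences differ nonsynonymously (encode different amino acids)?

Codon 1: UUU Phe / UUU Phe — identical.
Codon 2: UCA Ser / UCA Ser — identical.
Codon 3: AAG Lys / AAG Lys — identical.
Codon 4: CUC Leu / CUC Leu — identical.
Codon 5: AAC Asn / AAU Asn — synonymous.
Codon 6: UUG Leu / UUG Leu — identical.
Codon 7: UCC Ser / UCC Ser — identical.
Codon 8: AUC Ile / AAU Asn — nonsynonymous.
Codon 9: CCC Pro / UUG Leu — nonsynonymous.
Nonsynonymous differences: 2.

2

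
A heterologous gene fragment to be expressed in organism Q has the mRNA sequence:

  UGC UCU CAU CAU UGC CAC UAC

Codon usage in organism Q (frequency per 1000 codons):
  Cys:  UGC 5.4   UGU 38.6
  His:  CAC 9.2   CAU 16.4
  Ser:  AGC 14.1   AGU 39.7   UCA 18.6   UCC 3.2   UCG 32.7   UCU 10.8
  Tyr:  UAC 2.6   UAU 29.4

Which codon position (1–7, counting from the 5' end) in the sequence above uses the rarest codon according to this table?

Codon 1 UGC (Cys): 5.4 per 1000.
Codon 2 UCU (Ser): 10.8 per 1000.
Codon 3 CAU (His): 16.4 per 1000.
Codon 4 CAU (His): 16.4 per 1000.
Codon 5 UGC (Cys): 5.4 per 1000.
Codon 6 CAC (His): 9.2 per 1000.
Codon 7 UAC (Tyr): 2.6 per 1000.
Lowest frequency is 2.6 at codon 7.

7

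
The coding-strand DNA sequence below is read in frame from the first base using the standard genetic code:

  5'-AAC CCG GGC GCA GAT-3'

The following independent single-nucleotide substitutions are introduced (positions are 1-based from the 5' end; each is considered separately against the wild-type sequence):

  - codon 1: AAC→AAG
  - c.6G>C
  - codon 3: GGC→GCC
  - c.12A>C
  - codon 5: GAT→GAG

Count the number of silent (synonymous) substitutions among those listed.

2

Codon 1: AAC (Asn) → AAG (Lys) — missense.
Codon 2: CCG (Pro) → CCC (Pro) — synonymous.
Codon 3: GGC (Gly) → GCC (Ala) — missense.
Codon 4: GCA (Ala) → GCC (Ala) — synonymous.
Codon 5: GAT (Asp) → GAG (Glu) — missense.
Synonymous: 2 of 5.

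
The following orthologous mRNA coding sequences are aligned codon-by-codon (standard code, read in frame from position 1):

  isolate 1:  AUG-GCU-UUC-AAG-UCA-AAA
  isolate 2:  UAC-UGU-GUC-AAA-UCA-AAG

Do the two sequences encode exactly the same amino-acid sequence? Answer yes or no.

no

Codon 1: AUG Met / UAC Tyr — nonsynonymous.
Codon 2: GCU Ala / UGU Cys — nonsynonymous.
Codon 3: UUC Phe / GUC Val — nonsynonymous.
Codon 4: AAG Lys / AAA Lys — synonymous.
Codon 5: UCA Ser / UCA Ser — identical.
Codon 6: AAA Lys / AAG Lys — synonymous.
Nonsynonymous differences: 3 → different protein.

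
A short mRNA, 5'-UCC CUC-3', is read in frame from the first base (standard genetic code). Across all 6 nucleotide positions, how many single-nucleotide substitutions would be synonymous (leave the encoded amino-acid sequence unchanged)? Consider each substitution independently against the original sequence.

6

Codon 1 (UCC, Ser): 3 synonymous substitutions.
Codon 2 (CUC, Leu): 3 synonymous substitutions.
Total: 3 + 3 = 6.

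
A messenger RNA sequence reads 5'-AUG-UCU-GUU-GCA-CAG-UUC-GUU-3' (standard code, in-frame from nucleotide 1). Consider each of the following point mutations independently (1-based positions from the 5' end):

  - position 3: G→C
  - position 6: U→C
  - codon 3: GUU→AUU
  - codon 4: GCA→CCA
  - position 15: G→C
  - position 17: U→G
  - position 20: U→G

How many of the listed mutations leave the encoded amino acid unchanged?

Codon 1: AUG (Met) → AUC (Ile) — missense.
Codon 2: UCU (Ser) → UCC (Ser) — synonymous.
Codon 3: GUU (Val) → AUU (Ile) — missense.
Codon 4: GCA (Ala) → CCA (Pro) — missense.
Codon 5: CAG (Gln) → CAC (His) — missense.
Codon 6: UUC (Phe) → UGC (Cys) — missense.
Codon 7: GUU (Val) → GGU (Gly) — missense.
Synonymous: 1 of 7.

1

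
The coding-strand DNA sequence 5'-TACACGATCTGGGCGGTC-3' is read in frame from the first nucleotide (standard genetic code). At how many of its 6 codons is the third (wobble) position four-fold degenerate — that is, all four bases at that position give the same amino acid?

3

Codon 1 TAC (Tyr): third position 2-fold.
Codon 2 ACG (Thr): third position 4-fold.
Codon 3 ATC (Ile): third position 3-fold.
Codon 4 TGG (Trp): third position 1-fold.
Codon 5 GCG (Ala): third position 4-fold.
Codon 6 GTC (Val): third position 4-fold.
Four-fold degenerate third positions: 3.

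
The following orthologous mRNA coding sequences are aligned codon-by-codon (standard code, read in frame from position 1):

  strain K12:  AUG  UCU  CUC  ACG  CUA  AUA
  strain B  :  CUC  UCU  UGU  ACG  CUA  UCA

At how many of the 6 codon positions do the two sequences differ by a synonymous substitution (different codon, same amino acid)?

0

Codon 1: AUG Met / CUC Leu — nonsynonymous.
Codon 2: UCU Ser / UCU Ser — identical.
Codon 3: CUC Leu / UGU Cys — nonsynonymous.
Codon 4: ACG Thr / ACG Thr — identical.
Codon 5: CUA Leu / CUA Leu — identical.
Codon 6: AUA Ile / UCA Ser — nonsynonymous.
Synonymous differences: 0.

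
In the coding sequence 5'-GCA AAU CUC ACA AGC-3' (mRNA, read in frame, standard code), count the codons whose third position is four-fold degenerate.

Codon 1 GCA (Ala): third position 4-fold.
Codon 2 AAU (Asn): third position 2-fold.
Codon 3 CUC (Leu): third position 4-fold.
Codon 4 ACA (Thr): third position 4-fold.
Codon 5 AGC (Ser): third position 2-fold.
Four-fold degenerate third positions: 3.

3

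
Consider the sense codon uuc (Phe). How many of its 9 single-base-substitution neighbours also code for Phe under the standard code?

Position 1: none → 0 synonymous.
Position 2: none → 0 synonymous.
Position 3: UUU → 1 synonymous.
Total: 0 + 0 + 1 = 1.

1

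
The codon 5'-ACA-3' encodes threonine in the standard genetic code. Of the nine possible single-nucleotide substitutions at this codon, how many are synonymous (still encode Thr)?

3

Position 1: none → 0 synonymous.
Position 2: none → 0 synonymous.
Position 3: ACU, ACC, ACG → 3 synonymous.
Total: 0 + 0 + 3 = 3.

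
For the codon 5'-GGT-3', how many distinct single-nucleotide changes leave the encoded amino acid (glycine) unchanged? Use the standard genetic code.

Position 1: none → 0 synonymous.
Position 2: none → 0 synonymous.
Position 3: GGC, GGA, GGG → 3 synonymous.
Total: 0 + 0 + 3 = 3.

3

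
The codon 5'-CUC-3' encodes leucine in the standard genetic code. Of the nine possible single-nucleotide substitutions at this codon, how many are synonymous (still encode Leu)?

Position 1: none → 0 synonymous.
Position 2: none → 0 synonymous.
Position 3: CUU, CUA, CUG → 3 synonymous.
Total: 0 + 0 + 3 = 3.

3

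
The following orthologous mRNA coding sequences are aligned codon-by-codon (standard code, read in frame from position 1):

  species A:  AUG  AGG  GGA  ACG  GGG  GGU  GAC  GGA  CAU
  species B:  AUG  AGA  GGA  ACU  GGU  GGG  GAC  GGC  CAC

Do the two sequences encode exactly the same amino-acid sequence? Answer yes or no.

yes

Codon 1: AUG Met / AUG Met — identical.
Codon 2: AGG Arg / AGA Arg — synonymous.
Codon 3: GGA Gly / GGA Gly — identical.
Codon 4: ACG Thr / ACU Thr — synonymous.
Codon 5: GGG Gly / GGU Gly — synonymous.
Codon 6: GGU Gly / GGG Gly — synonymous.
Codon 7: GAC Asp / GAC Asp — identical.
Codon 8: GGA Gly / GGC Gly — synonymous.
Codon 9: CAU His / CAC His — synonymous.
Nonsynonymous differences: 0 → same protein.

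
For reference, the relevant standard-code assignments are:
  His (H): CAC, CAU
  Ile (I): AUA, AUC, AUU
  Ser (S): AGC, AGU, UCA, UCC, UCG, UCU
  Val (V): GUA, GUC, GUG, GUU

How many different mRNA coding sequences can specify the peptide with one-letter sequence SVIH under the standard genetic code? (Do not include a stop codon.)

144

Ser: 6 codons.
Val: 4 codons.
Ile: 3 codons.
His: 2 codons.
6 × 4 × 3 × 2 = 144.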